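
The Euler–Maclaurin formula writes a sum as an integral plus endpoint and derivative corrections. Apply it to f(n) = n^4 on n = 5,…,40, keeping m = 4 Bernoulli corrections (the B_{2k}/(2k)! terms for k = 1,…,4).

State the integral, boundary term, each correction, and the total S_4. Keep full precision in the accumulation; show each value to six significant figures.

The integral term ∫_5^40 x^4 dx = 2.04794e+07.
½[f(5) + f(40)] = ½[625.000 + 2.56000e+06] = 1.28031e+06.
Integral + boundary = 2.17597e+07.
Order-1 term: 1/12 · (256000 − 500.000) = 21291.7.
Running total after k=1: 2.17810e+07.
Order-2 term: −1/720 · (960.000 − 120.000) = -1.16667.
Running total after k=2: 2.17810e+07.
Order-3 term: 1/30240 · (0.00000 − 0.00000) = 0.00000.
Running total after k=3: 2.17810e+07.
Order-4 term: −1/1209600 · (0.00000 − 0.00000) = 0.00000.

S_4 ≈ 2.17810e+07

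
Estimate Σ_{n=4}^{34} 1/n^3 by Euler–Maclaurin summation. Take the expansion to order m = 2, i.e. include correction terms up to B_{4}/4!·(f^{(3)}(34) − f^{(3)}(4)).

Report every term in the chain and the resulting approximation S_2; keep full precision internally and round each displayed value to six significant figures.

S_2 ≈ 0.0395987

The integral term ∫_4^34 1/x^3 dx = 0.0308175.
½[f(4) + f(34)] = ½[0.0156250 + 2.54427e-05] = 0.00782522.
Running total after boundary: 0.0386427.
Correction k=1: B_{2}/2! · (f^{(1)}(34) − f^{(1)}(4)) = 1/12 · (-2.24494e-06 − (-0.0117188)) = 0.000976375.
Partial sum through k=1: 0.0396191.
Correction k=2: B_{4}/4! · (f^{(3)}(34) − f^{(3)}(4)) = −1/720 · (-3.88399e-08 − (-0.0146484)) = -2.03450e-05.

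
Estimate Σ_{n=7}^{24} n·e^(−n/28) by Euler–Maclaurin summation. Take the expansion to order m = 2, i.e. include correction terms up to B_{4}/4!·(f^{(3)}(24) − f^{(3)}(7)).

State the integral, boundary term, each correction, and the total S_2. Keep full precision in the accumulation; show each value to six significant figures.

S_2 ≈ 153.113

∫_7^24 x·e^(−x/28) dx evaluates to 145.338.
Boundary: ½(f(7) + f(24)) = ½(5.45161 + 10.1849) = 7.81828.
So far: 153.156.
Correction k=1: B_{2}/2! · (f^{(1)}(24) − f^{(1)}(7)) = 1/12 · (0.0606247 − 0.584101) = -0.0436230.
Partial sum through k=1: 153.113.
Correction k=2: B_{4}/4! · (f^{(3)}(24) − f^{(3)}(7)) = −1/720 · (0.00115991 − 0.00273176) = 2.18313e-06.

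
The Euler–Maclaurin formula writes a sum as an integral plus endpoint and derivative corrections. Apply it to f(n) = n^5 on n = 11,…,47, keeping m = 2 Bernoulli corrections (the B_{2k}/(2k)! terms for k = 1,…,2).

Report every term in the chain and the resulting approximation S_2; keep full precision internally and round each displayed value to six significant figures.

The integral term ∫_11^47 x^5 dx = 1.79624e+09.
Boundary: ½(f(11) + f(47)) = ½(161051 + 2.29345e+08) = 1.14753e+08.
Integral + boundary = 1.91099e+09.
Correction k=1: B_{2}/2! · (f^{(1)}(47) − f^{(1)}(11)) = 1/12 · (2.43984e+07 − 73205.0) = 2.02710e+06.
Partial sum through k=1: 1.91302e+09.
Correction k=2: B_{4}/4! · (f^{(3)}(47) − f^{(3)}(11)) = −1/720 · (132540 − 7260.00) = -174.000.

S_2 ≈ 1.91302e+09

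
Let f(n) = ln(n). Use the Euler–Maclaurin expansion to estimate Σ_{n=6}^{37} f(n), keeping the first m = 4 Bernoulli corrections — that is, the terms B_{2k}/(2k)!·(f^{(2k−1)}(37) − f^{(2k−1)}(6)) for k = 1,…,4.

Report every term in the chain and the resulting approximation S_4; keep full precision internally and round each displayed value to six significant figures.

S_4 ≈ 94.5431

The integral term ∫_6^37 ln(x) dx = 91.8534.
½[f(6) + f(37)] = ½[1.79176 + 3.61092] = 2.70134.
So far: 94.5547.
Correction k=1: B_{2}/2! · (f^{(1)}(37) − f^{(1)}(6)) = 1/12 · (0.0270270 − 0.166667) = -0.0116366.
After k=1: 94.5431.
Correction k=2: B_{4}/4! · (f^{(3)}(37) − f^{(3)}(6)) = −1/720 · (3.94843e-05 − 0.00925926) = 1.28052e-05.
After k=2: 94.5431.
Correction k=3: B_{6}/6! · (f^{(5)}(37) − f^{(5)}(6)) = 1/30240 · (3.46101e-07 − 0.00308642) = -1.02053e-07.
After k=3: 94.5431.
Correction k=4: B_{8}/8! · (f^{(7)}(37) − f^{(7)}(6)) = −1/1209600 · (7.58439e-09 − 0.00257202) = 2.12633e-09.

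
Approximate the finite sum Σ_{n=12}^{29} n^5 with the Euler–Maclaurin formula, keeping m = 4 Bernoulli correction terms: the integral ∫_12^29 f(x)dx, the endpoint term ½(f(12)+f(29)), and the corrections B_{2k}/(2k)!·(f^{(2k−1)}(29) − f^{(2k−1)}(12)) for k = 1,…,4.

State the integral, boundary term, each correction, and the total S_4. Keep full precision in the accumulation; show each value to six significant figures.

The integral term ∫_12^29 x^5 dx = 9.86396e+07.
½[f(12) + f(29)] = ½[248832 + 2.05111e+07] = 1.03800e+07.
Running total after boundary: 1.09020e+08.
Order-1 term: 1/12 · (3.53640e+06 − 103680) = 286060.
After k=1: 1.09306e+08.
Order-2 term: −1/720 · (50460.0 − 8640.00) = -58.0833.
After k=2: 1.09306e+08.
Order-3 term: 1/30240 · (120.000 − 120.000) = 0.00000.
After k=3: 1.09306e+08.
Order-4 term: −1/1209600 · (0.00000 − 0.00000) = 0.00000.

S_4 ≈ 1.09306e+08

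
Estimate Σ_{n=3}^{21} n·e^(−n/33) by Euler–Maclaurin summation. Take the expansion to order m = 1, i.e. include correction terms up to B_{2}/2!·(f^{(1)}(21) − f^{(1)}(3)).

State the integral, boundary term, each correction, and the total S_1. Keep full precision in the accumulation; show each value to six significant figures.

S_1 ≈ 148.579

Integral: ∫_3^21 x·e^(−x/33) dx = 141.705.
Boundary: ½(f(3) + f(21)) = ½(2.73930 + 11.1135) = 6.92639.
Running total after boundary: 148.632.
Correction k=1: B_{2}/2! · (f^{(1)}(21) − f^{(1)}(3)) = 1/12 · (0.192441 − 0.830092) = -0.0531375.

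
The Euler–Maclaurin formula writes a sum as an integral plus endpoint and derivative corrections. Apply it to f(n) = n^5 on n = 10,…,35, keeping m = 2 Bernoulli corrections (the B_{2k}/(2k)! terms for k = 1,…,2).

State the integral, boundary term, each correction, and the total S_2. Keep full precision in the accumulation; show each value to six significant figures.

∫_10^35 x^5 dx evaluates to 3.06211e+08.
Endpoint term: (f(10) + f(35))/2 = (100000 + 5.25219e+07)/2 = 2.63109e+07.
Running total after boundary: 3.32522e+08.
Order-1 term: 1/12 · (7.50312e+06 − 50000.0) = 621094.
Partial sum through k=1: 3.33143e+08.
Order-2 term: −1/720 · (73500.0 − 6000.00) = -93.7500.

S_2 ≈ 3.33143e+08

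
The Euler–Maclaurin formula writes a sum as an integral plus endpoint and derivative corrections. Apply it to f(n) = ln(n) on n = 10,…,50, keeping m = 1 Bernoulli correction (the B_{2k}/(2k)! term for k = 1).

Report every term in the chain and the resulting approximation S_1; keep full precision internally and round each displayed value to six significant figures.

The integral term ∫_10^50 ln(x) dx = 132.575.
Endpoint term: (f(10) + f(50))/2 = (2.30259 + 3.91202)/2 = 3.10730.
Integral + boundary = 135.683.
Order-1 term: 1/12 · (0.0200000 − 0.100000) = -0.00666667.

S_1 ≈ 135.676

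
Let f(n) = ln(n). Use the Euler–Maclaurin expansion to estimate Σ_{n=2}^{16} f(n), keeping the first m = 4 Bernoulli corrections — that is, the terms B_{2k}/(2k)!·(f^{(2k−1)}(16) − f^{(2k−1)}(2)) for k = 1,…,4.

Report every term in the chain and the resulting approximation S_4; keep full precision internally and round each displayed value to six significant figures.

S_4 ≈ 30.6719

∫_2^16 ln(x) dx evaluates to 28.9751.
Endpoint term: (f(2) + f(16))/2 = (0.693147 + 2.77259)/2 = 1.73287.
So far: 30.7080.
Correction k=1: B_{2}/2! · (f^{(1)}(16) − f^{(1)}(2)) = 1/12 · (0.0625000 − 0.500000) = -0.0364583.
After k=1: 30.6715.
Correction k=2: B_{4}/4! · (f^{(3)}(16) − f^{(3)}(2)) = −1/720 · (0.000488281 − 0.250000) = 0.000346544.
After k=2: 30.6719.
Correction k=3: B_{6}/6! · (f^{(5)}(16) − f^{(5)}(2)) = 1/30240 · (2.28882e-05 − 0.750000) = -2.48008e-05.
After k=3: 30.6719.
Correction k=4: B_{8}/8! · (f^{(7)}(16) − f^{(7)}(2)) = −1/1209600 · (2.68221e-06 − 5.62500) = 4.65030e-06.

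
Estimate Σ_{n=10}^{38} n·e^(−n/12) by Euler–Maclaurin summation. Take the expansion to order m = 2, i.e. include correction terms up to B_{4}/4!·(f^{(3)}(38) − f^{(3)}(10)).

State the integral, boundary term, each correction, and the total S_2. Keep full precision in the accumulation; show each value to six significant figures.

S_2 ≈ 92.4077

∫_10^38 x·e^(−x/12) dx evaluates to 89.4476.
Boundary: ½(f(10) + f(38)) = ½(4.34598 + 1.60147) = 2.97372.
Integral + boundary = 92.4213.
k=1: B_{2}/(2)! × [f^{(1)}(38) − f^{(1)}(10)] = 1/12 × (-0.0913117 − 0.0724330) = -0.0136454.
After k=1: 92.4077.
k=2: B_{4}/(4)! × [f^{(3)}(38) − f^{(3)}(10)] = −1/720 × (-4.87776e-05 − 0.00653909) = 9.14982e-06.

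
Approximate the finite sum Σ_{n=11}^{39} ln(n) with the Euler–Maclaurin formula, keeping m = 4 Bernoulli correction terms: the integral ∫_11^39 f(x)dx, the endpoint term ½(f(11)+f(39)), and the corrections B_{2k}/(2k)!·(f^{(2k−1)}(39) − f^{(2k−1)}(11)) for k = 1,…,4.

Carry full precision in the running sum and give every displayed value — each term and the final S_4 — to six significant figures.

S_4 ≈ 91.5273

Integral: ∫_11^39 ln(x) dx = 88.5021.
Endpoint term: (f(11) + f(39))/2 = (2.39790 + 3.66356)/2 = 3.03073.
Running total after boundary: 91.5328.
Correction k=1: B_{2}/2! · (f^{(1)}(39) − f^{(1)}(11)) = 1/12 · (0.0256410 − 0.0909091) = -0.00543901.
After k=1: 91.5273.
Correction k=2: B_{4}/4! · (f^{(3)}(39) − f^{(3)}(11)) = −1/720 · (3.37160e-05 − 0.00150263) = 2.04016e-06.
After k=2: 91.5273.
Correction k=3: B_{6}/6! · (f^{(5)}(39) − f^{(5)}(11)) = 1/30240 · (2.66004e-07 − 0.000149021) = -4.91915e-09.
After k=3: 91.5273.
Correction k=4: B_{8}/8! · (f^{(7)}(39) − f^{(7)}(11)) = −1/1209600 · (5.24663e-09 − 3.69474e-05) = 3.05408e-11.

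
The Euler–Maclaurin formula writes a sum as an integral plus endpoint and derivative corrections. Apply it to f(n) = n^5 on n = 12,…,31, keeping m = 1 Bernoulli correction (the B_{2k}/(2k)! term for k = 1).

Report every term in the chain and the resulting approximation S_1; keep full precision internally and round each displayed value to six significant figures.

S_1 ≈ 1.62235e+08

Integral: ∫_12^31 x^5 dx = 1.47420e+08.
Boundary: ½(f(12) + f(31)) = ½(248832 + 2.86292e+07) = 1.44390e+07.
So far: 1.61859e+08.
Order-1 term: 1/12 · (4.61760e+06 − 103680) = 376160.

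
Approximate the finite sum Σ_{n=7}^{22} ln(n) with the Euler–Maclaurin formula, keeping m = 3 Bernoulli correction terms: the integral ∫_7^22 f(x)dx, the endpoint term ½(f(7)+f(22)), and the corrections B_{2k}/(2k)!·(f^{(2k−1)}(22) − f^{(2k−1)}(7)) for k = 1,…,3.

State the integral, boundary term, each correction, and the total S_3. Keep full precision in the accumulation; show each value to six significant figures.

Integral: ∫_7^22 ln(x) dx = 39.3816.
Boundary: ½(f(7) + f(22)) = ½(1.94591 + 3.09104) = 2.51848.
Integral + boundary = 41.9000.
Correction k=1: B_{2}/2! · (f^{(1)}(22) − f^{(1)}(7)) = 1/12 · (0.0454545 − 0.142857) = -0.00811688.
Running total after k=1: 41.8919.
Correction k=2: B_{4}/4! · (f^{(3)}(22) − f^{(3)}(7)) = −1/720 · (0.000187829 − 0.00583090) = 7.83760e-06.
Running total after k=2: 41.8919.
Correction k=3: B_{6}/6! · (f^{(5)}(22) − f^{(5)}(7)) = 1/30240 · (4.65691e-06 − 0.00142798) = -4.70674e-08.

S_3 ≈ 41.8919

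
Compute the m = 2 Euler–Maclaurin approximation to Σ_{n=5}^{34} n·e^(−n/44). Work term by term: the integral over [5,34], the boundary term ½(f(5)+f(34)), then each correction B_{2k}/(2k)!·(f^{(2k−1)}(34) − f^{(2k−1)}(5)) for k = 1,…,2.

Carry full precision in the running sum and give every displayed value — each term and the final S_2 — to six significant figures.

S_2 ≈ 349.699

The integral term ∫_5^34 x·e^(−x/44) dx = 339.675.
½[f(5) + f(34)] = ½[4.46291 + 15.6996] = 10.0812.
Running total after boundary: 349.756.
Order-1 term: 1/12 · (0.104944 − 0.791153) = -0.0571841.
Partial sum through k=1: 349.699.
Order-2 term: −1/720 · (0.000531223 − 0.00133074) = 1.11044e-06.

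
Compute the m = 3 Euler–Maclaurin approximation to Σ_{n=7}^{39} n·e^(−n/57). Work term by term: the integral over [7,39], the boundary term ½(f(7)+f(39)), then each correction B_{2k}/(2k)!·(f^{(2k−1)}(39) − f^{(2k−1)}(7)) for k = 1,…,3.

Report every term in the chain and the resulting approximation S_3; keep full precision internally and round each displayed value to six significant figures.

S_3 ≈ 478.738

Integral: ∫_7^39 x·e^(−x/57) dx = 465.856.
½[f(7) + f(39)] = ½[6.19104 + 19.6750] = 12.9330.
Running total after boundary: 478.789.
Correction k=1: B_{2}/2! · (f^{(1)}(39) − f^{(1)}(7)) = 1/12 · (0.159312 − 0.775820) = -0.0513756.
Running total after k=1: 478.738.
Correction k=2: B_{4}/4! · (f^{(3)}(39) − f^{(3)}(7)) = −1/720 · (0.000359584 − 0.000783222) = 5.88386e-07.
Running total after k=2: 478.738.
Correction k=3: B_{6}/6! · (f^{(5)}(39) − f^{(5)}(7)) = 1/30240 · (2.06259e-07 − 4.08636e-07) = -6.69236e-12.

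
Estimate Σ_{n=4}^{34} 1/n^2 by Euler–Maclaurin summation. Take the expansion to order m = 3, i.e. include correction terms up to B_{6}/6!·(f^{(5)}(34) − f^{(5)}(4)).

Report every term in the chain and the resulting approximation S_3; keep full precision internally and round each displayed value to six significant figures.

∫_4^34 1/x^2 dx evaluates to 0.220588.
½[f(4) + f(34)] = ½[0.0625000 + 0.000865052] = 0.0316825.
Running total after boundary: 0.252271.
Correction k=1: B_{2}/2! · (f^{(1)}(34) − f^{(1)}(4)) = 1/12 · (-5.08854e-05 − (-0.0312500)) = 0.00259993.
Partial sum through k=1: 0.254871.
Correction k=2: B_{4}/4! · (f^{(3)}(34) − f^{(3)}(4)) = −1/720 · (-5.28222e-07 − (-0.0234375)) = -3.25513e-05.
Partial sum through k=2: 0.254838.
Correction k=3: B_{6}/6! · (f^{(5)}(34) − f^{(5)}(4)) = 1/30240 · (-1.37082e-08 − (-0.0439453)) = 1.45322e-06.

S_3 ≈ 0.254840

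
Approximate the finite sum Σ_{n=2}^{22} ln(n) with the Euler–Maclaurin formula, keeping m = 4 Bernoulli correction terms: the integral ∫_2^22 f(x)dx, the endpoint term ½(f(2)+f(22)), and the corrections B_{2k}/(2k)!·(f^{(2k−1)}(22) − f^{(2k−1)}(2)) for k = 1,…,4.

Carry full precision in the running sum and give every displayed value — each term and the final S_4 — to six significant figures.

S_4 ≈ 48.4712

∫_2^22 ln(x) dx evaluates to 46.6166.
½[f(2) + f(22)] = ½[0.693147 + 3.09104] = 1.89209.
Integral + boundary = 48.5087.
k=1: B_{2}/(2)! × [f^{(1)}(22) − f^{(1)}(2)] = 1/12 × (0.0454545 − 0.500000) = -0.0378788.
Running total after k=1: 48.4709.
k=2: B_{4}/(4)! × [f^{(3)}(22) − f^{(3)}(2)] = −1/720 × (0.000187829 − 0.250000) = 0.000346961.
Running total after k=2: 48.4712.
k=3: B_{6}/(6)! × [f^{(5)}(22) − f^{(5)}(2)] = 1/30240 × (4.65691e-06 − 0.750000) = -2.48014e-05.
Running total after k=3: 48.4712.
k=4: B_{8}/(8)! × [f^{(7)}(22) − f^{(7)}(2)] = −1/1209600 × (2.88651e-07 − 5.62500) = 4.65030e-06.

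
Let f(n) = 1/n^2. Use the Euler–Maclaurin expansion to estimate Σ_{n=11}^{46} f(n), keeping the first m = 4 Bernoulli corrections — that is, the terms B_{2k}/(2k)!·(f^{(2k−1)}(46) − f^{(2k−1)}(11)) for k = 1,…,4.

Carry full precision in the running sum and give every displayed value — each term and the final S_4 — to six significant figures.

The integral term ∫_11^46 1/x^2 dx = 0.0691700.
Endpoint term: (f(11) + f(46))/2 = (0.00826446 + 0.000472590)/2 = 0.00436853.
So far: 0.0735385.
Order-1 term: 1/12 · (-2.05474e-05 − (-0.00150263)) = 0.000123507.
Running total after k=1: 0.0736620.
Order-2 term: −1/720 · (-1.16526e-07 − (-0.000149021)) = -2.06812e-07.
Running total after k=2: 0.0736618.
Order-3 term: 1/30240 · (-1.65207e-09 − (-3.69474e-05)) = 1.22175e-09.
Running total after k=3: 0.0736618.
Order-4 term: −1/1209600 · (-4.37220e-11 − (-1.70996e-05)) = -1.41366e-11.

S_4 ≈ 0.0736618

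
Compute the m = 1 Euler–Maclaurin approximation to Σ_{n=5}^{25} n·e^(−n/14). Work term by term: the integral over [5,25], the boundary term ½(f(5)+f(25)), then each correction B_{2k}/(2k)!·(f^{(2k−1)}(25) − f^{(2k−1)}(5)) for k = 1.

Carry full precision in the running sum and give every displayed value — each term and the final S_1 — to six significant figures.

S_1 ≈ 98.3578

The integral term ∫_5^25 x·e^(−x/14) dx = 94.5611.
Boundary: ½(f(5) + f(25)) = ½(3.49836 + 4.19193) = 3.84515.
So far: 98.4063.
k=1: B_{2}/(2)! × [f^{(1)}(25) − f^{(1)}(5)] = 1/12 × (-0.131746 − 0.449789) = -0.0484613.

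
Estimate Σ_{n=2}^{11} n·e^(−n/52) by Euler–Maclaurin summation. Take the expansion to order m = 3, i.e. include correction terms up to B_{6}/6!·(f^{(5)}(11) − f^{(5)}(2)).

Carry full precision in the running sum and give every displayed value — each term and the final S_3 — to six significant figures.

S_3 ≈ 56.0485

Integral: ∫_2^11 x·e^(−x/52) dx = 50.6588.
Endpoint term: (f(2) + f(11))/2 = (1.92454 + 8.90272)/2 = 5.41363.
Integral + boundary = 56.0724.
Correction k=1: B_{2}/2! · (f^{(1)}(11) − f^{(1)}(2)) = 1/12 · (0.638132 − 0.925258) = -0.0239272.
After k=1: 56.0485.
Correction k=2: B_{4}/4! · (f^{(3)}(11) − f^{(3)}(2)) = −1/720 · (0.000834618 − 0.00105392) = 3.04583e-07.
After k=2: 56.0485.
Correction k=3: B_{6}/6! · (f^{(5)}(11) − f^{(5)}(2)) = 1/30240 · (5.30045e-07 − 6.52979e-07) = -4.06529e-12.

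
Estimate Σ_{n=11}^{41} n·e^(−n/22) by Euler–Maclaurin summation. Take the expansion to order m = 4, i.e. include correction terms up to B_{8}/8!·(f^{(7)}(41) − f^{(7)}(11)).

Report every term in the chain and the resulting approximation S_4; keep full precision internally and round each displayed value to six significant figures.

Integral: ∫_11^41 x·e^(−x/22) dx = 225.362.
Boundary: ½(f(11) + f(41)) = ½(6.67184 + 6.35941) = 6.51562.
Running total after boundary: 231.878.
k=1: B_{2}/(2)! × [f^{(1)}(41) − f^{(1)}(11)] = 1/12 × (-0.133957 − 0.303265) = -0.0364352.
Partial sum through k=1: 231.841.
k=2: B_{4}/(4)! × [f^{(3)}(41) − f^{(3)}(11)] = −1/720 × (0.000364171 − 0.00313291) = 3.84547e-06.
Partial sum through k=2: 231.841.
k=3: B_{6}/(6)! × [f^{(5)}(41) − f^{(5)}(11)] = 1/30240 × (2.07668e-06 − 1.16513e-05) = -3.16621e-10.
Partial sum through k=3: 231.841.
k=4: B_{8}/(8)! × [f^{(7)}(41) − f^{(7)}(11)] = −1/1209600 × (7.02672e-09 − 3.47720e-08) = 2.29376e-14.

S_4 ≈ 231.841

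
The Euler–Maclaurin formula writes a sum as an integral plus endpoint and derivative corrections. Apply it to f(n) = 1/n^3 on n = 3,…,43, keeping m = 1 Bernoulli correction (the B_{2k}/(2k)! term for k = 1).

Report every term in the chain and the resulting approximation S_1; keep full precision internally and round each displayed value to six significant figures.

S_1 ≈ 0.0768963

The integral term ∫_3^43 1/x^3 dx = 0.0552851.
Boundary: ½(f(3) + f(43)) = ½(0.0370370 + 1.25775e-05) = 0.0185248.
Running total after boundary: 0.0738099.
k=1: B_{2}/(2)! × [f^{(1)}(43) − f^{(1)}(3)] = 1/12 × (-8.77501e-07 − (-0.0370370)) = 0.00308635.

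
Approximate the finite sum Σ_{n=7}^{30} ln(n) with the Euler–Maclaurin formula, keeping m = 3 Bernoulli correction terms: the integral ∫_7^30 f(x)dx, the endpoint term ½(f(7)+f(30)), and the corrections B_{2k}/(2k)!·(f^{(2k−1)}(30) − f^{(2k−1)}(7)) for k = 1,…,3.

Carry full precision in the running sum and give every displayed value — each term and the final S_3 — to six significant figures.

S_3 ≈ 68.0790

Integral: ∫_7^30 ln(x) dx = 65.4146.
Endpoint term: (f(7) + f(30))/2 = (1.94591 + 3.40120)/2 = 2.67355.
So far: 68.0881.
Correction k=1: B_{2}/2! · (f^{(1)}(30) − f^{(1)}(7)) = 1/12 · (0.0333333 − 0.142857) = -0.00912698.
Running total after k=1: 68.0790.
Correction k=2: B_{4}/4! · (f^{(3)}(30) − f^{(3)}(7)) = −1/720 · (7.40741e-05 − 0.00583090) = 7.99560e-06.
Running total after k=2: 68.0790.
Correction k=3: B_{6}/6! · (f^{(5)}(30) − f^{(5)}(7)) = 1/30240 · (9.87654e-07 − 0.00142798) = -4.71888e-08.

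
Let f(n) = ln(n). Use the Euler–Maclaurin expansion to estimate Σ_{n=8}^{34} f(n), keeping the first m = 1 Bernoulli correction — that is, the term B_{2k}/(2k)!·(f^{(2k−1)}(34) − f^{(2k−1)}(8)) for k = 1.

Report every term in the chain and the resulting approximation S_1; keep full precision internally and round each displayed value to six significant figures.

S_1 ≈ 80.0557

Integral: ∫_8^34 ln(x) dx = 77.2607.
Boundary: ½(f(8) + f(34)) = ½(2.07944 + 3.52636) = 2.80290.
So far: 80.0636.
Correction k=1: B_{2}/2! · (f^{(1)}(34) − f^{(1)}(8)) = 1/12 · (0.0294118 − 0.125000) = -0.00796569.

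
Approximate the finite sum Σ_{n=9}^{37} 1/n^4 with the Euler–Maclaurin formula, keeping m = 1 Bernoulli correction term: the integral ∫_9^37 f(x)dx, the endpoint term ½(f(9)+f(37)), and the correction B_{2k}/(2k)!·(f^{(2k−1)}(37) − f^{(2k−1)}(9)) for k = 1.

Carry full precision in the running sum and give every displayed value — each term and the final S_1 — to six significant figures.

∫_9^37 1/x^4 dx evaluates to 0.000450667.
Endpoint term: (f(9) + f(37))/2 = (0.000152416 + 5.33572e-07)/2 = 7.64747e-05.
Running total after boundary: 0.000527141.
k=1: B_{2}/(2)! × [f^{(1)}(37) − f^{(1)}(9)] = 1/12 × (-5.76835e-08 − (-6.77404e-05)) = 5.64022e-06.

S_1 ≈ 0.000532782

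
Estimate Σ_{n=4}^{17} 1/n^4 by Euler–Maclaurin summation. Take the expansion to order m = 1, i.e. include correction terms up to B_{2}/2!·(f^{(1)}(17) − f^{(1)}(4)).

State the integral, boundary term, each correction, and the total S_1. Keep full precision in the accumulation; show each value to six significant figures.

The integral term ∫_4^17 1/x^4 dx = 0.00514049.
Boundary: ½(f(4) + f(17)) = ½(0.00390625 + 1.19730e-05) = 0.00195911.
Running total after boundary: 0.00709960.
Correction k=1: B_{2}/2! · (f^{(1)}(17) − f^{(1)}(4)) = 1/12 · (-2.81719e-06 − (-0.00390625)) = 0.000325286.

S_1 ≈ 0.00742488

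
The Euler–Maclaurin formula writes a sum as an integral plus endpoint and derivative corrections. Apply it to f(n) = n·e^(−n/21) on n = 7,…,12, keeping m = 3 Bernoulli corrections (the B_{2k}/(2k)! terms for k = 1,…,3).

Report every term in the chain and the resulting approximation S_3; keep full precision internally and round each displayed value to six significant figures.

S_3 ≈ 35.8473

Integral: ∫_7^12 x·e^(−x/21) dx = 29.9708.
Endpoint term: (f(7) + f(12))/2 = (5.01572 + 6.77662)/2 = 5.89617.
So far: 35.8669.
k=1: B_{2}/(2)! × [f^{(1)}(12) − f^{(1)}(7)] = 1/12 × (0.242022 − 0.477688) = -0.0196388.
After k=1: 35.8473.
k=2: B_{4}/(4)! × [f^{(3)}(12) − f^{(3)}(7)] = −1/720 × (0.00310988 − 0.00433277) = 1.69845e-06.
After k=2: 35.8473.
k=3: B_{6}/(6)! × [f^{(5)}(12) − f^{(5)}(7)] = 1/30240 × (1.28593e-05 − 1.71935e-05) = -1.43326e-10.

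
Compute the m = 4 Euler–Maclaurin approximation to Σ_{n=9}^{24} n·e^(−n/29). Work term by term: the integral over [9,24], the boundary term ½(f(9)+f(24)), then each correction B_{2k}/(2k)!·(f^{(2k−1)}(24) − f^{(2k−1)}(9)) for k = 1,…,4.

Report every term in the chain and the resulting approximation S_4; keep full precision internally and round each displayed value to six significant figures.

Integral: ∫_9^24 x·e^(−x/29) dx = 136.152.
Endpoint term: (f(9) + f(24))/2 = (6.59875 + 10.4905)/2 = 8.54461.
Integral + boundary = 144.697.
k=1: B_{2}/(2)! × [f^{(1)}(24) − f^{(1)}(9)] = 1/12 × (0.0753626 − 0.505651) = -0.0358574.
After k=1: 144.661.
k=2: B_{4}/(4)! × [f^{(3)}(24) − f^{(3)}(9)] = −1/720 × (0.00112909 − 0.00234487) = 1.68858e-06.
After k=2: 144.661.
k=3: B_{6}/(6)! × [f^{(5)}(24) − f^{(5)}(9)] = 1/30240 × (2.57857e-06 − 4.86147e-06) = -7.54928e-11.
After k=3: 144.661.
k=4: B_{8}/(8)! × [f^{(7)}(24) − f^{(7)}(9)] = −1/1209600 × (4.53577e-09 − 8.24584e-09) = 3.06719e-15.

S_4 ≈ 144.661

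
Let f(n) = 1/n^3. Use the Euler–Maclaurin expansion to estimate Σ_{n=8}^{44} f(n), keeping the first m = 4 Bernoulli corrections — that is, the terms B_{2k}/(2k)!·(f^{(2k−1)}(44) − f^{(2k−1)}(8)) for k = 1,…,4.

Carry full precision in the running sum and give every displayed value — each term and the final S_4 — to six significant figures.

S_4 ≈ 0.00859732

Integral: ∫_8^44 1/x^3 dx = 0.00755424.
Endpoint term: (f(8) + f(44))/2 = (0.00195312 + 1.17393e-05)/2 = 0.000982432.
Running total after boundary: 0.00853667.
k=1: B_{2}/(2)! × [f^{(1)}(44) − f^{(1)}(8)] = 1/12 × (-8.00406e-07 − (-0.000732422)) = 6.09685e-05.
Partial sum through k=1: 0.00859764.
k=2: B_{4}/(4)! × [f^{(3)}(44) − f^{(3)}(8)] = −1/720 × (-8.26866e-09 − (-0.000228882)) = -3.17880e-07.
Partial sum through k=2: 0.00859732.
k=3: B_{6}/(6)! × [f^{(5)}(44) − f^{(5)}(8)] = 1/30240 × (-1.79382e-10 − (-0.000150204)) = 4.96705e-09.
Partial sum through k=3: 0.00859732.
k=4: B_{8}/(8)! × [f^{(7)}(44) − f^{(7)}(8)] = −1/1209600 × (-6.67124e-12 − (-0.000168979)) = -1.39698e-10.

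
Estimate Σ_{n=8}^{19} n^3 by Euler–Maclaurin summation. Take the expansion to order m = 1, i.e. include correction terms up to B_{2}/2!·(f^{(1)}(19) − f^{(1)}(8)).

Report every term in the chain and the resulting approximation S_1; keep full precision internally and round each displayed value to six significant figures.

∫_8^19 x^3 dx evaluates to 31556.2.
Endpoint term: (f(8) + f(19))/2 = (512.000 + 6859.00)/2 = 3685.50.
Integral + boundary = 35241.8.
Correction k=1: B_{2}/2! · (f^{(1)}(19) − f^{(1)}(8)) = 1/12 · (1083.00 − 192.000) = 74.2500.

S_1 ≈ 35316.0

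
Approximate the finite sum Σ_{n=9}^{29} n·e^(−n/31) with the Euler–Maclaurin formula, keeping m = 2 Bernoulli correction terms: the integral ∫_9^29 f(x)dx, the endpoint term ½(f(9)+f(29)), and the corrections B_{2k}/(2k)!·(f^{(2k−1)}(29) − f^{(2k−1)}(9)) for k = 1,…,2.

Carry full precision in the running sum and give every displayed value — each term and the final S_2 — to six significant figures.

Integral: ∫_9^29 x·e^(−x/31) dx = 197.691.
Endpoint term: (f(9) + f(29))/2 = (6.73220 + 11.3795)/2 = 9.05584.
So far: 206.747.
Correction k=1: B_{2}/2! · (f^{(1)}(29) − f^{(1)}(9)) = 1/12 · (0.0253159 − 0.530854) = -0.0421282.
Running total after k=1: 206.705.
Correction k=2: B_{4}/4! · (f^{(3)}(29) − f^{(3)}(9)) = −1/720 · (0.000842984 − 0.00210916) = 1.75857e-06.

S_2 ≈ 206.705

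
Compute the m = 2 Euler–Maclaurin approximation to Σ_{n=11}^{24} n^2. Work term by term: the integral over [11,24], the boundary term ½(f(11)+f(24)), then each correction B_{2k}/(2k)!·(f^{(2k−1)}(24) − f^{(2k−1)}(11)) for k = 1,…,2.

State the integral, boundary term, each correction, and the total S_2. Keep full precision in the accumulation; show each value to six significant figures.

S_2 ≈ 4515.00

Integral: ∫_11^24 x^2 dx = 4164.33.
½[f(11) + f(24)] = ½[121.000 + 576.000] = 348.500.
Running total after boundary: 4512.83.
k=1: B_{2}/(2)! × [f^{(1)}(24) − f^{(1)}(11)] = 1/12 × (48.0000 − 22.0000) = 2.16667.
Partial sum through k=1: 4515.00.
k=2: B_{4}/(4)! × [f^{(3)}(24) − f^{(3)}(11)] = −1/720 × (0.00000 − 0.00000) = 0.00000.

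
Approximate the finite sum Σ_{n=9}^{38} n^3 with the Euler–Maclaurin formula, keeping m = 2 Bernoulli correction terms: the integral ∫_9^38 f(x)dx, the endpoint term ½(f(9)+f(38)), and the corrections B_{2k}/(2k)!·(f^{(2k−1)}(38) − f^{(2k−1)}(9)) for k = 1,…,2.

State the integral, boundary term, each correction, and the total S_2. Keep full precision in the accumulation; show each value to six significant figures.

S_2 ≈ 547785

The integral term ∫_9^38 x^3 dx = 519644.
Endpoint term: (f(9) + f(38))/2 = (729.000 + 54872.0)/2 = 27800.5.
Running total after boundary: 547444.
k=1: B_{2}/(2)! × [f^{(1)}(38) − f^{(1)}(9)] = 1/12 × (4332.00 − 243.000) = 340.750.
After k=1: 547785.
k=2: B_{4}/(4)! × [f^{(3)}(38) − f^{(3)}(9)] = −1/720 × (6.00000 − 6.00000) = 0.00000.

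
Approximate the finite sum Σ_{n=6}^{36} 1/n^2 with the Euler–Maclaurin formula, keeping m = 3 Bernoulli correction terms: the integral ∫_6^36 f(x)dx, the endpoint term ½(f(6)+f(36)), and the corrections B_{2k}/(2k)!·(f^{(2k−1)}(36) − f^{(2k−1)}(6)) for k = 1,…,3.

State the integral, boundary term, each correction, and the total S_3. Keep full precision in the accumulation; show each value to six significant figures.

Integral: ∫_6^36 1/x^2 dx = 0.138889.
Endpoint term: (f(6) + f(36))/2 = (0.0277778 + 0.000771605)/2 = 0.0142747.
So far: 0.153164.
Order-1 term: 1/12 · (-4.28669e-05 − (-0.00925926)) = 0.000768033.
Running total after k=1: 0.153932.
Order-2 term: −1/720 · (-3.96916e-07 − (-0.00308642)) = -4.28614e-06.
Running total after k=2: 0.153927.
Order-3 term: 1/30240 · (-9.18787e-09 − (-0.00257202)) = 8.50532e-08.

S_3 ≈ 0.153927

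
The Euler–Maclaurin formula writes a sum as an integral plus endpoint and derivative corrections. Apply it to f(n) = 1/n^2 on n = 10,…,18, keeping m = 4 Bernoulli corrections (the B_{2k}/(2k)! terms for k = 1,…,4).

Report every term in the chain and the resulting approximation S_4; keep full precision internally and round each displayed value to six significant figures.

∫_10^18 1/x^2 dx evaluates to 0.0444444.
Boundary: ½(f(10) + f(18)) = ½(0.0100000 + 0.00308642) = 0.00654321.
Integral + boundary = 0.0509877.
k=1: B_{2}/(2)! × [f^{(1)}(18) − f^{(1)}(10)] = 1/12 × (-0.000342936 − (-0.00200000)) = 0.000138089.
Partial sum through k=1: 0.0511257.
k=2: B_{4}/(4)! × [f^{(3)}(18) − f^{(3)}(10)] = −1/720 × (-1.27013e-05 − (-0.000240000)) = -3.15693e-07.
Partial sum through k=2: 0.0511254.
k=3: B_{6}/(6)! × [f^{(5)}(18) − f^{(5)}(10)] = 1/30240 × (-1.17605e-06 − (-7.20000e-05)) = 2.34206e-09.
Partial sum through k=3: 0.0511254.
k=4: B_{8}/(8)! × [f^{(7)}(18) − f^{(7)}(10)] = −1/1209600 × (-2.03268e-07 − (-4.03200e-05)) = -3.31653e-11.

S_4 ≈ 0.0511254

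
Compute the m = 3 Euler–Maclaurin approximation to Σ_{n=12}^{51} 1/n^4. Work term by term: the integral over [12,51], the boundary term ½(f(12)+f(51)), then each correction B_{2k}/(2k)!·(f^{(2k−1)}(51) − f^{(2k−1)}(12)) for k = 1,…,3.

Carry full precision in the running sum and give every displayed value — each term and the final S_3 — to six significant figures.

S_3 ≈ 0.000215909

∫_12^51 1/x^4 dx evaluates to 0.000190388.
Boundary: ½(f(12) + f(51)) = ½(4.82253e-05 + 1.47815e-07) = 2.41866e-05.
Running total after boundary: 0.000214575.
Correction k=1: B_{2}/2! · (f^{(1)}(51) − f^{(1)}(12)) = 1/12 · (-1.15934e-08 − (-1.60751e-05)) = 1.33863e-06.
Running total after k=1: 0.000215914.
Correction k=2: B_{4}/4! · (f^{(3)}(51) − f^{(3)}(12)) = −1/720 · (-1.33718e-10 − (-3.34898e-06)) = -4.65118e-09.
Running total after k=2: 0.000215909.
Correction k=3: B_{6}/6! · (f^{(5)}(51) − f^{(5)}(12)) = 1/30240 · (-2.87897e-12 − (-1.30238e-06)) = 4.30681e-11.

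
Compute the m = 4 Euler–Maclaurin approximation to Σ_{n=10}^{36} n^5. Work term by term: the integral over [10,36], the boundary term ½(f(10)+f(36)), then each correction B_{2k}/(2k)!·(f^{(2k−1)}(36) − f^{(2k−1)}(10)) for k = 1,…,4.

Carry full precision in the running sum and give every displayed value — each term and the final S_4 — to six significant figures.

∫_10^36 x^5 dx evaluates to 3.62630e+08.
Endpoint term: (f(10) + f(36))/2 = (100000 + 6.04662e+07)/2 = 3.02831e+07.
So far: 3.92913e+08.
Correction k=1: B_{2}/2! · (f^{(1)}(36) − f^{(1)}(10)) = 1/12 · (8.39808e+06 − 50000.0) = 695673.
After k=1: 3.93609e+08.
Correction k=2: B_{4}/4! · (f^{(3)}(36) − f^{(3)}(10)) = −1/720 · (77760.0 − 6000.00) = -99.6667.
After k=2: 3.93609e+08.
Correction k=3: B_{6}/6! · (f^{(5)}(36) − f^{(5)}(10)) = 1/30240 · (120.000 − 120.000) = 0.00000.
After k=3: 3.93609e+08.
Correction k=4: B_{8}/8! · (f^{(7)}(36) − f^{(7)}(10)) = −1/1209600 · (0.00000 − 0.00000) = 0.00000.

S_4 ≈ 3.93609e+08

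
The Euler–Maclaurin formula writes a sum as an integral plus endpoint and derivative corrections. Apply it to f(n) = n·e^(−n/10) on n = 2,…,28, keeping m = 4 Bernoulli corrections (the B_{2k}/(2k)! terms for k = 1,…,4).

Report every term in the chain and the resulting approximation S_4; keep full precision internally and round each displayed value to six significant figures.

S_4 ≈ 76.7463

∫_2^28 x·e^(−x/10) dx evaluates to 75.1399.
½[f(2) + f(28)] = ½[1.63746 + 1.70268] = 1.67007.
Integral + boundary = 76.8099.
Order-1 term: 1/12 · (-0.109458 − 0.654985) = -0.0637036.
After k=1: 76.7462.
Order-2 term: −1/720 · (0.000121620 − 0.0229245) = 3.16706e-05.
After k=2: 76.7463.
Order-3 term: 1/30240 · (1.33782e-05 − 0.000392991) = -1.25533e-08.
After k=3: 76.7463.
Order-4 term: −1/1209600 · (2.55402e-07 − 5.56737e-06) = 4.39151e-12.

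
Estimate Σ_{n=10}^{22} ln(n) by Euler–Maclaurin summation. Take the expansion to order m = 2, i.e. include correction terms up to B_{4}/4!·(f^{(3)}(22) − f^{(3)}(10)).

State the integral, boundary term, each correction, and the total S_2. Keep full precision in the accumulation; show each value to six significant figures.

S_2 ≈ 35.6694

The integral term ∫_10^22 ln(x) dx = 32.9771.
Endpoint term: (f(10) + f(22))/2 = (2.30259 + 3.09104)/2 = 2.69681.
Running total after boundary: 35.6739.
Order-1 term: 1/12 · (0.0454545 − 0.100000) = -0.00454545.
Running total after k=1: 35.6694.
Order-2 term: −1/720 · (0.000187829 − 0.00200000) = 2.51690e-06.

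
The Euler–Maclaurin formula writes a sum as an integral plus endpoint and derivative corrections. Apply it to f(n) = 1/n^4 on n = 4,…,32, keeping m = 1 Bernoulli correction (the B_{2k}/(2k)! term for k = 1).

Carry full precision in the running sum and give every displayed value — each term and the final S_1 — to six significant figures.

S_1 ≈ 0.00747727

Integral: ∫_4^32 1/x^4 dx = 0.00519816.
Endpoint term: (f(4) + f(32))/2 = (0.00390625 + 9.53674e-07)/2 = 0.00195360.
Integral + boundary = 0.00715176.
Correction k=1: B_{2}/2! · (f^{(1)}(32) − f^{(1)}(4)) = 1/12 · (-1.19209e-07 − (-0.00390625)) = 0.000325511.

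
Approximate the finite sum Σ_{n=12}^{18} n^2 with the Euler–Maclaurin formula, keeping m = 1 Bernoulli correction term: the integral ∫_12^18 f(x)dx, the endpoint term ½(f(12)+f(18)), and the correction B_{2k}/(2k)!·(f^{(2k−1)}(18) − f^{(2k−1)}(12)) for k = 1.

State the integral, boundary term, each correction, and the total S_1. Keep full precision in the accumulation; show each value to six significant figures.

The integral term ∫_12^18 x^2 dx = 1368.00.
½[f(12) + f(18)] = ½[144.000 + 324.000] = 234.000.
Integral + boundary = 1602.00.
Order-1 term: 1/12 · (36.0000 − 24.0000) = 1.00000.

S_1 ≈ 1603.00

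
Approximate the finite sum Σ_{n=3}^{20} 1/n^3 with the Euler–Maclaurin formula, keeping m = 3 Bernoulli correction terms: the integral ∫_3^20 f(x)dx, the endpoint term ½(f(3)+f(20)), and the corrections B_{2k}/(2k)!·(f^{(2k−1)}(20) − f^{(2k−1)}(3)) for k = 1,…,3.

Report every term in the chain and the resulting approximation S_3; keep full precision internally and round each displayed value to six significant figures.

S_3 ≈ 0.0758698

The integral term ∫_3^20 1/x^3 dx = 0.0543056.
½[f(3) + f(20)] = ½[0.0370370 + 0.000125000] = 0.0185810.
So far: 0.0728866.
Order-1 term: 1/12 · (-1.87500e-05 − (-0.0370370)) = 0.00308486.
After k=1: 0.0759714.
Order-2 term: −1/720 · (-9.37500e-07 − (-0.0823045)) = -0.000114311.
After k=2: 0.0758571.
Order-3 term: 1/30240 · (-9.84375e-08 − (-0.384088)) = 1.27013e-05.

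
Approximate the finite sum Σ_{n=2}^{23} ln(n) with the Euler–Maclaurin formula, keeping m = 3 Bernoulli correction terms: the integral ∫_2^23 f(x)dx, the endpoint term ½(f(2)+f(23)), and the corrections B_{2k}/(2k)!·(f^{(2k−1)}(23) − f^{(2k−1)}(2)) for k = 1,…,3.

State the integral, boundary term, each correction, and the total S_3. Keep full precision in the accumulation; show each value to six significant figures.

S_3 ≈ 51.6067

∫_2^23 ln(x) dx evaluates to 49.7301.
½[f(2) + f(23)] = ½[0.693147 + 3.13549] = 1.91432.
So far: 51.6444.
Correction k=1: B_{2}/2! · (f^{(1)}(23) − f^{(1)}(2)) = 1/12 · (0.0434783 − 0.500000) = -0.0380435.
Partial sum through k=1: 51.6063.
Correction k=2: B_{4}/4! · (f^{(3)}(23) − f^{(3)}(2)) = −1/720 · (0.000164379 − 0.250000) = 0.000346994.
Partial sum through k=2: 51.6067.
Correction k=3: B_{6}/6! · (f^{(5)}(23) − f^{(5)}(2)) = 1/30240 · (3.72883e-06 − 0.750000) = -2.48015e-05.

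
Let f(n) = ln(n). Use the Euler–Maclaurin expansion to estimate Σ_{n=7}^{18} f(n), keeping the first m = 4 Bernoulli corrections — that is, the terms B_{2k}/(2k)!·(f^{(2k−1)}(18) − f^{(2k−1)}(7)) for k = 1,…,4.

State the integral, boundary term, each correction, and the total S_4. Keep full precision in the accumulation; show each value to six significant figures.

S_4 ≈ 29.8162

The integral term ∫_7^18 ln(x) dx = 27.4053.
½[f(7) + f(18)] = ½[1.94591 + 2.89037] = 2.41814.
Running total after boundary: 29.8235.
Correction k=1: B_{2}/2! · (f^{(1)}(18) − f^{(1)}(7)) = 1/12 · (0.0555556 − 0.142857) = -0.00727513.
After k=1: 29.8162.
Correction k=2: B_{4}/4! · (f^{(3)}(18) − f^{(3)}(7)) = −1/720 · (0.000342936 − 0.00583090) = 7.62218e-06.
After k=2: 29.8162.
Correction k=3: B_{6}/6! · (f^{(5)}(18) − f^{(5)}(7)) = 1/30240 · (1.27013e-05 − 0.00142798) = -4.68014e-08.
After k=3: 29.8162.
Correction k=4: B_{8}/8! · (f^{(7)}(18) − f^{(7)}(7)) = −1/1209600 · (1.17605e-06 − 0.000874271) = 7.21805e-10.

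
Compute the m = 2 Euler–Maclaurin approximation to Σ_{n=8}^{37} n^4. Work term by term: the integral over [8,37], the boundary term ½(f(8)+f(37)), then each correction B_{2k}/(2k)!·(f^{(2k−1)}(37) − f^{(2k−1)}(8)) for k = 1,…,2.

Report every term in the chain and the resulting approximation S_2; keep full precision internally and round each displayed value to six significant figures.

S_2 ≈ 1.48181e+07

Integral: ∫_8^37 x^4 dx = 1.38622e+07.
Boundary: ½(f(8) + f(37)) = ½(4096.00 + 1.87416e+06) = 939128.
Integral + boundary = 1.48014e+07.
Order-1 term: 1/12 · (202612 − 2048.00) = 16713.7.
After k=1: 1.48181e+07.
Order-2 term: −1/720 · (888.000 − 192.000) = -0.966667.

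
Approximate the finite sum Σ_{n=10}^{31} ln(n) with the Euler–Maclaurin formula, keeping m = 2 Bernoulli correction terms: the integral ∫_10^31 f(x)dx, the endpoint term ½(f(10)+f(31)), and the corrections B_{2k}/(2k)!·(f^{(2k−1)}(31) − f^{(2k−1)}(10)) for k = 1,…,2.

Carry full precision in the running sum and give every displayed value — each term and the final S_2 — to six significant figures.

S_2 ≈ 65.2904

Integral: ∫_10^31 ln(x) dx = 62.4278.
Boundary: ½(f(10) + f(31)) = ½(2.30259 + 3.43399) = 2.86829.
So far: 65.2960.
Order-1 term: 1/12 · (0.0322581 − 0.100000) = -0.00564516.
Running total after k=1: 65.2904.
Order-2 term: −1/720 · (6.71344e-05 − 0.00200000) = 2.68454e-06.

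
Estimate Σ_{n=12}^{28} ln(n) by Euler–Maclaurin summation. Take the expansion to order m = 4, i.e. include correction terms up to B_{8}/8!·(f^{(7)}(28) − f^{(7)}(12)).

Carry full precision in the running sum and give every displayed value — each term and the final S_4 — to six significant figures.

The integral term ∫_12^28 ln(x) dx = 47.4828.
Boundary: ½(f(12) + f(28)) = ½(2.48491 + 3.33220) = 2.90856.
Integral + boundary = 50.3914.
k=1: B_{2}/(2)! × [f^{(1)}(28) − f^{(1)}(12)] = 1/12 × (0.0357143 − 0.0833333) = -0.00396825.
Partial sum through k=1: 50.3874.
k=2: B_{4}/(4)! × [f^{(3)}(28) − f^{(3)}(12)] = −1/720 × (9.11079e-05 − 0.00115741) = 1.48097e-06.
Partial sum through k=2: 50.3874.
k=3: B_{6}/(6)! × [f^{(5)}(28) − f^{(5)}(12)] = 1/30240 × (1.39451e-06 − 9.64506e-05) = -3.14339e-09.
Partial sum through k=3: 50.3874.
k=4: B_{8}/(8)! × [f^{(7)}(28) − f^{(7)}(12)] = −1/1209600 × (5.33613e-08 − 2.00939e-05) = 1.65679e-11.

S_4 ≈ 50.3874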